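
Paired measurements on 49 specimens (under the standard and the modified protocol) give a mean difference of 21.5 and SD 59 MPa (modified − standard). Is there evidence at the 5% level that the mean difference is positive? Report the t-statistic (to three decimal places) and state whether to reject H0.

t = 2.551; reject H0

H0: μ_d = 0; H1: μ_d > 0 (paired t-test on the differences, right-tailed).
t = d̄/(s_d/√n) = 21.5/(59/√49) = 2.551
df = n − 1 = 48
p-value = P(T ≥ 2.551) ≈ 0.0070
Since p ≈ 0.0070 < α = 0.05, reject H0; the evidence is statistically significant.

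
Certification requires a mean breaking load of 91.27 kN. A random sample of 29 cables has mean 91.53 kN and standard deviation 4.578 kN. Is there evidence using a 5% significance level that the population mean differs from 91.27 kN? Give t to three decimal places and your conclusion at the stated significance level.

H0: μ = 91.27; H1: μ ≠ 91.27 (one-sample t-test, two-sided).
t = (x̄ − μ₀)/(s/√n) = (91.53 − 91.27)/(4.578/√29) = 0.306
df = n − 1 = 28
Two-sided p-value ≈ 0.7620
Since p ≈ 0.7620 > α = 0.05, fail to reject H0; the evidence is not statistically significant.

t = 0.306; fail to reject H0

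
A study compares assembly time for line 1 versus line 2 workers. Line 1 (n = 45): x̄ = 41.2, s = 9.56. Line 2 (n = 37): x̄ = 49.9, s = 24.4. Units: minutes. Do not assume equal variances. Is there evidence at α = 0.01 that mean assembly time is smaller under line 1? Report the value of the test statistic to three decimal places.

-2.044

Let group 1 = line 1, group 2 = line 2. H0: μ_1 = μ_2; H1: μ_1 < μ_2 (Welch's two-sample t-test, left-tailed).
t = (x̄_1 − x̄_2)/√(s_1²/n_1 + s_2²/n_2) = (41.2 − 49.9)/√(9.56²/45 + 24.4²/37) = -2.044
Welch–Satterthwaite df ≈ 45.07
p-value = P(T ≤ -2.044) ≈ 0.023
Since p ≈ 0.023 > α = 0.01, fail to reject H0; the data do not provide sufficient evidence against H0.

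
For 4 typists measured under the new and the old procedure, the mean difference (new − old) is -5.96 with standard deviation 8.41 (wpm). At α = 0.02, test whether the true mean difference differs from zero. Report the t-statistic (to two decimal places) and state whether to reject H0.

t = -1.42; fail to reject H0

H0: μ_d = 0; H1: μ_d ≠ 0 (paired t-test on the differences, two-sided).
t = d̄/(s_d/√n) = -5.96/(8.41/√4) = -1.42
df = n − 1 = 3
Two-sided p-value ≈ 0.251
Since p ≈ 0.251 > α = 0.02, fail to reject H0; the data do not provide sufficient evidence against H0.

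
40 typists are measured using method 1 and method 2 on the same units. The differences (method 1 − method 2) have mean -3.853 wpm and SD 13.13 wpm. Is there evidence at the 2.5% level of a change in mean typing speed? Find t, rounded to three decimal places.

H0: μ_d = 0; H1: μ_d ≠ 0 (paired t-test on the differences, two-sided).
t = d̄/(s_d/√n) = -3.853/(13.13/√40) = -1.856
df = n − 1 = 39
Two-sided p-value ≈ 0.071
Since p ≈ 0.071 > α = 0.025, fail to reject H0; the evidence is not statistically significant.

-1.856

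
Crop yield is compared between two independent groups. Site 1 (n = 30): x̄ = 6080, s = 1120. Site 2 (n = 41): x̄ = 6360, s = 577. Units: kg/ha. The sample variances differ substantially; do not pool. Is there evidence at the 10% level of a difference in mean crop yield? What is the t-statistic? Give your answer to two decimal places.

-1.25

Let group 1 = site 1, group 2 = site 2. H0: μ_1 = μ_2; H1: μ_1 ≠ μ_2 (Welch's two-sample t-test, two-sided).
t = (x̄_1 − x̄_2)/√(s_1²/n_1 + s_2²/n_2) = (6080 − 6360)/√(1120²/30 + 577²/41) = -1.25
Welch–Satterthwaite df ≈ 40.26
Two-sided p-value ≈ 0.217
Since p ≈ 0.217 > α = 0.1, fail to reject H0; the data do not provide sufficient evidence against H0.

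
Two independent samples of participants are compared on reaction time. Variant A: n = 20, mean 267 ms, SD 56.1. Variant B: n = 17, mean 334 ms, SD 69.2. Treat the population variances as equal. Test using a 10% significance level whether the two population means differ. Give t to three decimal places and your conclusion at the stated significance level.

Let group 1 = variant A, group 2 = variant B. H0: μ_1 = μ_2; H1: μ_1 ≠ μ_2 (two-sample pooled-variance t-test, two-sided).
s_p² = [(20−1)·56.1² + (17−1)·69.2²]/(20+17−2) = 3897.58
t = (267 − 334)/√[3897.58·(1/20 + 1/17)] = -3.253
df = n₁ + n₂ − 2 = 35
Two-sided p-value ≈ 0.003
Since p ≈ 0.003 < α = 0.1, reject H0; the evidence is statistically significant.

t = -3.253; reject H0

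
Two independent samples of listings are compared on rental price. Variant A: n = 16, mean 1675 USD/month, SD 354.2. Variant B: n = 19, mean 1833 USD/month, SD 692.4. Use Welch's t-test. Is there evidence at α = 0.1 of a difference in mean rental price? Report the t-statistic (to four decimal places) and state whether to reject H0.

t = -0.8688; fail to reject H0

Let group 1 = variant A, group 2 = variant B. H0: μ_1 = μ_2; H1: μ_1 ≠ μ_2 (Welch's two-sample t-test, two-sided).
t = (x̄_1 − x̄_2)/√(s_1²/n_1 + s_2²/n_2) = (1675 − 1833)/√(354.2²/16 + 692.4²/19) = -0.8688
Welch–Satterthwaite df ≈ 27.71
Two-sided p-value ≈ 0.392
Since p ≈ 0.392 > α = 0.1, fail to reject H0; the data do not provide sufficient evidence against H0.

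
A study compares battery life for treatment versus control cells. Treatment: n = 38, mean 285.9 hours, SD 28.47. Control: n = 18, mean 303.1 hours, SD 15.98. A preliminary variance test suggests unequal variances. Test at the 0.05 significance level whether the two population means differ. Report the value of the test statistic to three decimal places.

-2.886

Let group 1 = treatment, group 2 = control. H0: μ_1 = μ_2; H1: μ_1 ≠ μ_2 (Welch's two-sample t-test, two-sided).
t = (x̄_1 − x̄_2)/√(s_1²/n_1 + s_2²/n_2) = (285.9 − 303.1)/√(28.47²/38 + 15.98²/18) = -2.886
Welch–Satterthwaite df ≈ 52.26
Two-sided p-value ≈ 0.0057
Since p ≈ 0.0057 < α = 0.05, reject H0; the evidence is statistically significant.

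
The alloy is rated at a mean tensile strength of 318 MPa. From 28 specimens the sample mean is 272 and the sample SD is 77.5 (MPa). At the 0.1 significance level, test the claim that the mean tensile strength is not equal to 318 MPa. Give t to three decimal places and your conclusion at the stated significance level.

H0: μ = 318; H1: μ ≠ 318 (one-sample t-test, two-sided).
t = (x̄ − μ₀)/(s/√n) = (272 − 318)/(77.5/√28) = -3.141
df = n − 1 = 27
Two-sided p-value ≈ 0.0041
Since p ≈ 0.0041 < α = 0.1, reject H0; the data support H1.

t = -3.141; reject H0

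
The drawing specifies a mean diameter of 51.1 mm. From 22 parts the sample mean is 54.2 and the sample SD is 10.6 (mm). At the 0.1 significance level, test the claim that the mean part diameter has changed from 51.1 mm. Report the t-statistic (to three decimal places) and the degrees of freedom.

t = 1.372, df = 21

H0: μ = 51.1; H1: μ ≠ 51.1 (one-sample t-test, two-sided).
t = (x̄ − μ₀)/(s/√n) = (54.2 − 51.1)/(10.6/√22) = 1.372
df = n − 1 = 21
Two-sided p-value ≈ 0.185
Since p ≈ 0.185 > α = 0.1, fail to reject H0; the evidence is not statistically significant.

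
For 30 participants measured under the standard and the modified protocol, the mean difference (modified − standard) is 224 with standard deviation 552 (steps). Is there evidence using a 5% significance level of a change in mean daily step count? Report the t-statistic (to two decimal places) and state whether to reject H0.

t = 2.22; reject H0

H0: μ_d = 0; H1: μ_d ≠ 0 (paired t-test on the differences, two-sided).
t = d̄/(s_d/√n) = 224/(552/√30) = 2.22
df = n − 1 = 29
Two-sided p-value ≈ 0.034
Since p ≈ 0.034 < α = 0.05, reject H0; the evidence is statistically significant.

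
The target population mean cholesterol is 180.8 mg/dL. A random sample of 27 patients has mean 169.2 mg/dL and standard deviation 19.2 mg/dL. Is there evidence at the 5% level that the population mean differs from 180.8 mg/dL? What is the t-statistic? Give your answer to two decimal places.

H0: μ = 180.8; H1: μ ≠ 180.8 (one-sample t-test, two-sided).
t = (x̄ − μ₀)/(s/√n) = (169.2 − 180.8)/(19.2/√27) = -3.14
df = n − 1 = 26
Two-sided p-value ≈ 0.004
Since p ≈ 0.004 < α = 0.05, reject H0; the evidence is statistically significant.

-3.14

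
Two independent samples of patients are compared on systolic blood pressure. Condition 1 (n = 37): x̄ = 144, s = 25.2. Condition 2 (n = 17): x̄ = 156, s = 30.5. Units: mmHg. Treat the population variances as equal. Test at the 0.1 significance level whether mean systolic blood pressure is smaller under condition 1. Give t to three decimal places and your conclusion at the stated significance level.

t = -1.520; reject H0

Let group 1 = condition 1, group 2 = condition 2. H0: μ_1 = μ_2; H1: μ_1 < μ_2 (two-sample pooled-variance t-test, left-tailed).
s_p² = [(37−1)·25.2² + (17−1)·30.5²]/(37+17−2) = 725.874
t = (144 − 156)/√[725.874·(1/37 + 1/17)] = -1.520
df = n₁ + n₂ − 2 = 52
p-value = P(T ≤ -1.520) ≈ 0.067
Since p ≈ 0.067 < α = 0.1, reject H0; the data support H1.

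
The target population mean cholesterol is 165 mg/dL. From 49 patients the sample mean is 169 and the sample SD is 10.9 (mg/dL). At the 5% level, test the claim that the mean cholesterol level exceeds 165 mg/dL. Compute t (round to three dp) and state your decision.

H0: μ = 165; H1: μ > 165 (one-sample t-test, right-tailed).
t = (x̄ − μ₀)/(s/√n) = (169 − 165)/(10.9/√49) = 2.569
df = n − 1 = 48
p-value = P(T ≥ 2.569) ≈ 0.007
Since p ≈ 0.007 < α = 0.05, reject H0; the evidence is statistically significant.

t = 2.569; reject H0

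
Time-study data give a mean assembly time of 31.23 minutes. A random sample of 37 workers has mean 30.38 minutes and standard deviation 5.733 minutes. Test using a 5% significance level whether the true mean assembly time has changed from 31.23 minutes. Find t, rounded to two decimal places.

H0: μ = 31.23; H1: μ ≠ 31.23 (one-sample t-test, two-sided).
t = (x̄ − μ₀)/(s/√n) = (30.38 − 31.23)/(5.733/√37) = -0.90
df = n − 1 = 36
Two-sided p-value ≈ 0.3731
Since p ≈ 0.3731 > α = 0.05, fail to reject H0; the evidence is not statistically significant.

-0.90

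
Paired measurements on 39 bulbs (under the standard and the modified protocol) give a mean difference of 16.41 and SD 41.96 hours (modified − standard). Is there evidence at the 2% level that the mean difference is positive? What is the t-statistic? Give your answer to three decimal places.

2.442

H0: μ_d = 0; H1: μ_d > 0 (paired t-test on the differences, right-tailed).
t = d̄/(s_d/√n) = 16.41/(41.96/√39) = 2.442
df = n − 1 = 38
p-value = P(T ≥ 2.442) ≈ 0.010
Since p ≈ 0.010 < α = 0.02, reject H0; the evidence is statistically significant.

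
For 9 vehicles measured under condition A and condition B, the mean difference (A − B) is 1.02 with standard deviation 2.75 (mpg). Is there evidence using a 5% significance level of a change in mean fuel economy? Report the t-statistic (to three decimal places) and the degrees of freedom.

t = 1.113, df = 8

H0: μ_d = 0; H1: μ_d ≠ 0 (paired t-test on the differences, two-sided).
t = d̄/(s_d/√n) = 1.02/(2.75/√9) = 1.113
df = n − 1 = 8
Two-sided p-value ≈ 0.298
Since p ≈ 0.298 > α = 0.05, fail to reject H0; the evidence is not statistically significant.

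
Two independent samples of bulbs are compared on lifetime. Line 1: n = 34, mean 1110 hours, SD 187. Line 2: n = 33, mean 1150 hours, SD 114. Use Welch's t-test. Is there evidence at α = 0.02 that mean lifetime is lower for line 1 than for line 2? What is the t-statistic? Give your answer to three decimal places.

Let group 1 = line 1, group 2 = line 2. H0: μ_1 = μ_2; H1: μ_1 < μ_2 (Welch's two-sample t-test, left-tailed).
t = (x̄_1 − x̄_2)/√(s_1²/n_1 + s_2²/n_2) = (1110 − 1150)/√(187²/34 + 114²/33) = -1.061
Welch–Satterthwaite df ≈ 54.82
p-value = P(T ≤ -1.061) ≈ 0.147
Since p ≈ 0.147 > α = 0.02, fail to reject H0; the evidence is not statistically significant.

-1.061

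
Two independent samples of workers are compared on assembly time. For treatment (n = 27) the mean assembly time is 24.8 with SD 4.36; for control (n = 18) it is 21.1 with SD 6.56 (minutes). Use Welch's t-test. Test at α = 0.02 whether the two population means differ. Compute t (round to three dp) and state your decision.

t = 2.103; fail to reject H0

Let group 1 = treatment, group 2 = control. H0: μ_1 = μ_2; H1: μ_1 ≠ μ_2 (Welch's two-sample t-test, two-sided).
t = (x̄_1 − x̄_2)/√(s_1²/n_1 + s_2²/n_2) = (24.8 − 21.1)/√(4.36²/27 + 6.56²/18) = 2.103
Welch–Satterthwaite df ≈ 26.96
Two-sided p-value ≈ 0.0449
Since p ≈ 0.0449 > α = 0.02, fail to reject H0; the data do not provide sufficient evidence against H0.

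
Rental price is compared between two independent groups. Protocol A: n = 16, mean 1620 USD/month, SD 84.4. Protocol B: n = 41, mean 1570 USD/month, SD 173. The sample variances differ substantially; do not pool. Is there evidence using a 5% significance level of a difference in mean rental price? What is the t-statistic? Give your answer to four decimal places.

1.4585

Let group 1 = protocol A, group 2 = protocol B. H0: μ_1 = μ_2; H1: μ_1 ≠ μ_2 (Welch's two-sample t-test, two-sided).
t = (x̄_1 − x̄_2)/√(s_1²/n_1 + s_2²/n_2) = (1620 − 1570)/√(84.4²/16 + 173²/41) = 1.4585
Welch–Satterthwaite df ≈ 52.05
Two-sided p-value ≈ 0.1507
Since p ≈ 0.1507 > α = 0.05, fail to reject H0; the data do not provide sufficient evidence against H0.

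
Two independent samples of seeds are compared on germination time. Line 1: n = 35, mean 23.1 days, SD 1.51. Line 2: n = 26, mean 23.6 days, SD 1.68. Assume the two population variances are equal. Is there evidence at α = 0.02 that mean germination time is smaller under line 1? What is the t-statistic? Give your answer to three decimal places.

-1.219

Let group 1 = line 1, group 2 = line 2. H0: μ_1 = μ_2; H1: μ_1 < μ_2 (two-sample pooled-variance t-test, left-tailed).
s_p² = [(35−1)·1.51² + (26−1)·1.68²]/(35+26−2) = 2.50989
t = (23.1 − 23.6)/√[2.50989·(1/35 + 1/26)] = -1.219
df = n₁ + n₂ − 2 = 59
p-value = P(T ≤ -1.219) ≈ 0.1139
Since p ≈ 0.1139 > α = 0.02, fail to reject H0; the evidence is not statistically significant.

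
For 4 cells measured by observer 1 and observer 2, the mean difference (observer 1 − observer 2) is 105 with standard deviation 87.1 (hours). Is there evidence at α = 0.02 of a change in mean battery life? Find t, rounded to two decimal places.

2.41

H0: μ_d = 0; H1: μ_d ≠ 0 (paired t-test on the differences, two-sided).
t = d̄/(s_d/√n) = 105/(87.1/√4) = 2.41
df = n − 1 = 3
Two-sided p-value ≈ 0.0949
Since p ≈ 0.0949 > α = 0.02, fail to reject H0; the evidence is not statistically significant.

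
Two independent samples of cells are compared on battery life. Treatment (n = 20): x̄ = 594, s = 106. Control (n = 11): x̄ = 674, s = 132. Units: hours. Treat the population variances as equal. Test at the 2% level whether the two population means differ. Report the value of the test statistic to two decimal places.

Let group 1 = treatment, group 2 = control. H0: μ_1 = μ_2; H1: μ_1 ≠ μ_2 (two-sample pooled-variance t-test, two-sided).
s_p² = [(20−1)·106² + (11−1)·132²]/(20+11−2) = 13369.8
t = (594 − 674)/√[13369.8·(1/20 + 1/11)] = -1.84
df = n₁ + n₂ − 2 = 29
Two-sided p-value ≈ 0.076
Since p ≈ 0.076 > α = 0.02, fail to reject H0; the data do not provide sufficient evidence against H0.

-1.84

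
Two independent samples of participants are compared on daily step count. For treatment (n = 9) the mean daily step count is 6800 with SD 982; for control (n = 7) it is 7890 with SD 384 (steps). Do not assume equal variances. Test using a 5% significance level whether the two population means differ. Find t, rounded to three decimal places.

-3.044

Let group 1 = treatment, group 2 = control. H0: μ_1 = μ_2; H1: μ_1 ≠ μ_2 (Welch's two-sample t-test, two-sided).
t = (x̄_1 − x̄_2)/√(s_1²/n_1 + s_2²/n_2) = (6800 − 7890)/√(982²/9 + 384²/7) = -3.044
Welch–Satterthwaite df ≈ 10.89
Two-sided p-value ≈ 0.011
Since p ≈ 0.011 < α = 0.05, reject H0; the data support H1.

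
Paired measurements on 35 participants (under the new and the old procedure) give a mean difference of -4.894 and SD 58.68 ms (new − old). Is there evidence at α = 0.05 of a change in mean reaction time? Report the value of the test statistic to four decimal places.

H0: μ_d = 0; H1: μ_d ≠ 0 (paired t-test on the differences, two-sided).
t = d̄/(s_d/√n) = -4.894/(58.68/√35) = -0.4934
df = n − 1 = 34
Two-sided p-value ≈ 0.625
Since p ≈ 0.625 > α = 0.05, fail to reject H0; the data do not provide sufficient evidence against H0.

-0.4934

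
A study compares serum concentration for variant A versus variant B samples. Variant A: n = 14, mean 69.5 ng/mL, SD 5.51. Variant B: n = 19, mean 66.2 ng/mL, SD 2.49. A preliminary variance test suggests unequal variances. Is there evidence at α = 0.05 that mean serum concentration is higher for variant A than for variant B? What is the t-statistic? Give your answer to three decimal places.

Let group 1 = variant A, group 2 = variant B. H0: μ_1 = μ_2; H1: μ_1 > μ_2 (Welch's two-sample t-test, right-tailed).
t = (x̄_1 − x̄_2)/√(s_1²/n_1 + s_2²/n_2) = (69.5 − 66.2)/√(5.51²/14 + 2.49²/19) = 2.089
Welch–Satterthwaite df ≈ 16.93
p-value = P(T ≥ 2.089) ≈ 0.026
Since p ≈ 0.026 < α = 0.05, reject H0; the data support H1.

2.089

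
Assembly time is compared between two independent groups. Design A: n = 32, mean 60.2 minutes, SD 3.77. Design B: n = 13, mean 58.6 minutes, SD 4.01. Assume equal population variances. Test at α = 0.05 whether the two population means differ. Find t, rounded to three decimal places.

Let group 1 = design A, group 2 = design B. H0: μ_1 = μ_2; H1: μ_1 ≠ μ_2 (two-sample pooled-variance t-test, two-sided).
s_p² = [(32−1)·3.77² + (13−1)·4.01²]/(32+13−2) = 14.734
t = (60.2 − 58.6)/√[14.734·(1/32 + 1/13)] = 1.267
df = n₁ + n₂ − 2 = 43
Two-sided p-value ≈ 0.212
Since p ≈ 0.212 > α = 0.05, fail to reject H0; the evidence is not statistically significant.

1.267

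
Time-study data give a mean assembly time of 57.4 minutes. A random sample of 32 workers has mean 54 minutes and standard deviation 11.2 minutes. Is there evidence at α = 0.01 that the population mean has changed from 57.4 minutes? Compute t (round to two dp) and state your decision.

H0: μ = 57.4; H1: μ ≠ 57.4 (one-sample t-test, two-sided).
t = (x̄ − μ₀)/(s/√n) = (54 − 57.4)/(11.2/√32) = -1.72
df = n − 1 = 31
Two-sided p-value ≈ 0.0959
Since p ≈ 0.0959 > α = 0.01, fail to reject H0; the evidence is not statistically significant.

t = -1.72; fail to reject H0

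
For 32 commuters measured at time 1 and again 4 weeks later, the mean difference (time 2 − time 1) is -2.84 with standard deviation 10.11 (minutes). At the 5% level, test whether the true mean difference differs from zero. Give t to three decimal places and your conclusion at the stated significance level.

H0: μ_d = 0; H1: μ_d ≠ 0 (paired t-test on the differences, two-sided).
t = d̄/(s_d/√n) = -2.84/(10.11/√32) = -1.589
df = n − 1 = 31
Two-sided p-value ≈ 0.122
Since p ≈ 0.122 > α = 0.05, fail to reject H0; the evidence is not statistically significant.

t = -1.589; fail to reject H0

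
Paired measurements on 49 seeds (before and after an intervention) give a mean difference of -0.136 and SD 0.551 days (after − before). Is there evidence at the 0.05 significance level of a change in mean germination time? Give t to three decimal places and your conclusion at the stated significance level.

t = -1.728; fail to reject H0

H0: μ_d = 0; H1: μ_d ≠ 0 (paired t-test on the differences, two-sided).
t = d̄/(s_d/√n) = -0.136/(0.551/√49) = -1.728
df = n − 1 = 48
Two-sided p-value ≈ 0.090
Since p ≈ 0.090 > α = 0.05, fail to reject H0; the evidence is not statistically significant.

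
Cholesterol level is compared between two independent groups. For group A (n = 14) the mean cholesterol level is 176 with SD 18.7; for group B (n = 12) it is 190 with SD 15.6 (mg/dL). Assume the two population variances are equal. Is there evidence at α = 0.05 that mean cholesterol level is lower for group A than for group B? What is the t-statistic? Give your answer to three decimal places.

Let group 1 = group A, group 2 = group B. H0: μ_1 = μ_2; H1: μ_1 < μ_2 (two-sample pooled-variance t-test, left-tailed).
s_p² = [(14−1)·18.7² + (12−1)·15.6²]/(14+12−2) = 300.955
t = (176 − 190)/√[300.955·(1/14 + 1/12)] = -2.051
df = n₁ + n₂ − 2 = 24
p-value = P(T ≤ -2.051) ≈ 0.026
Since p ≈ 0.026 < α = 0.05, reject H0; the evidence is statistically significant.

-2.051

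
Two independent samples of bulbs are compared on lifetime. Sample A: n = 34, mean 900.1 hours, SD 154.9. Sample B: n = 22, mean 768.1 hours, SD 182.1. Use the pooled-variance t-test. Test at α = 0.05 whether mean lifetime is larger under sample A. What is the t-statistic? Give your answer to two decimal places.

2.91

Let group 1 = sample A, group 2 = sample B. H0: μ_1 = μ_2; H1: μ_1 > μ_2 (two-sample pooled-variance t-test, right-tailed).
s_p² = [(34−1)·154.9² + (22−1)·182.1²]/(34+22−2) = 27558.7
t = (900.1 − 768.1)/√[27558.7·(1/34 + 1/22)] = 2.91
df = n₁ + n₂ − 2 = 54
p-value = P(T ≥ 2.91) ≈ 0.0026
Since p ≈ 0.0026 < α = 0.05, reject H0; the data support H1.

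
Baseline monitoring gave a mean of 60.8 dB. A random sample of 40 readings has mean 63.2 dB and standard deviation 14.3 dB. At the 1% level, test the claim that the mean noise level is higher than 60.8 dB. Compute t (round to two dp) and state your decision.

t = 1.06; fail to reject H0

H0: μ = 60.8; H1: μ > 60.8 (one-sample t-test, right-tailed).
t = (x̄ − μ₀)/(s/√n) = (63.2 − 60.8)/(14.3/√40) = 1.06
df = n − 1 = 39
p-value = P(T ≥ 1.06) ≈ 0.1475
Since p ≈ 0.1475 > α = 0.01, fail to reject H0; the data do not provide sufficient evidence against H0.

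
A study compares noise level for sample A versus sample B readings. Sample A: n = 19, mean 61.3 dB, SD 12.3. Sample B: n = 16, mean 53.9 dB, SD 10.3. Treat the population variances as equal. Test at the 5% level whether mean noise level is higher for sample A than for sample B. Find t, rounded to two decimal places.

1.91

Let group 1 = sample A, group 2 = sample B. H0: μ_1 = μ_2; H1: μ_1 > μ_2 (two-sample pooled-variance t-test, right-tailed).
s_p² = [(19−1)·12.3² + (16−1)·10.3²]/(19+16−2) = 130.745
t = (61.3 − 53.9)/√[130.745·(1/19 + 1/16)] = 1.91
df = n₁ + n₂ − 2 = 33
p-value = P(T ≥ 1.91) ≈ 0.033
Since p ≈ 0.033 < α = 0.05, reject H0; the data support H1.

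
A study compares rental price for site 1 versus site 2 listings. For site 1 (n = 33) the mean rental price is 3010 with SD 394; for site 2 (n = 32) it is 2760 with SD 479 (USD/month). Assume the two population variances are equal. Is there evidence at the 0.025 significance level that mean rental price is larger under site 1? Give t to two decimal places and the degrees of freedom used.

t = 2.30, df = 63

Let group 1 = site 1, group 2 = site 2. H0: μ_1 = μ_2; H1: μ_1 > μ_2 (two-sample pooled-variance t-test, right-tailed).
s_p² = [(33−1)·394² + (32−1)·479²]/(33+32−2) = 191750
t = (3010 − 2760)/√[191750·(1/33 + 1/32)] = 2.30
df = n₁ + n₂ − 2 = 63
p-value = P(T ≥ 2.30) ≈ 0.0124
Since p ≈ 0.0124 < α = 0.025, reject H0; the evidence is statistically significant.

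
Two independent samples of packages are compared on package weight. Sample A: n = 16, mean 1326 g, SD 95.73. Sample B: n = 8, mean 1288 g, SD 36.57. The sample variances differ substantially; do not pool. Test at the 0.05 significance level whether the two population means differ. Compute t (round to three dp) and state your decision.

t = 1.397; fail to reject H0

Let group 1 = sample A, group 2 = sample B. H0: μ_1 = μ_2; H1: μ_1 ≠ μ_2 (Welch's two-sample t-test, two-sided).
t = (x̄_1 − x̄_2)/√(s_1²/n_1 + s_2²/n_2) = (1326 − 1288)/√(95.73²/16 + 36.57²/8) = 1.397
Welch–Satterthwaite df ≈ 21.17
Two-sided p-value ≈ 0.177
Since p ≈ 0.177 > α = 0.05, fail to reject H0; the data do not provide sufficient evidence against H0.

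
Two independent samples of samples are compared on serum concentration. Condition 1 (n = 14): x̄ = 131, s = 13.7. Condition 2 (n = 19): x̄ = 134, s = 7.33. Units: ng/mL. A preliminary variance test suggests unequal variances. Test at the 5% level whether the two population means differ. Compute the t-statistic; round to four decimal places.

-0.7446

Let group 1 = condition 1, group 2 = condition 2. H0: μ_1 = μ_2; H1: μ_1 ≠ μ_2 (Welch's two-sample t-test, two-sided).
t = (x̄_1 − x̄_2)/√(s_1²/n_1 + s_2²/n_2) = (131 − 134)/√(13.7²/14 + 7.33²/19) = -0.7446
Welch–Satterthwaite df ≈ 18.47
Two-sided p-value ≈ 0.466
Since p ≈ 0.466 > α = 0.05, fail to reject H0; the data do not provide sufficient evidence against H0.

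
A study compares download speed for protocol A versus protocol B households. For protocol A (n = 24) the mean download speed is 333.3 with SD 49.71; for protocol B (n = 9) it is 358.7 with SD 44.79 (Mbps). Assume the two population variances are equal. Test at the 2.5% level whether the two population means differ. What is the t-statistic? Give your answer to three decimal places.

Let group 1 = protocol A, group 2 = protocol B. H0: μ_1 = μ_2; H1: μ_1 ≠ μ_2 (two-sample pooled-variance t-test, two-sided).
s_p² = [(24−1)·49.71² + (9−1)·44.79²]/(24+9−2) = 2351.1
t = (333.3 − 358.7)/√[2351.1·(1/24 + 1/9)] = -1.340
df = n₁ + n₂ − 2 = 31
Two-sided p-value ≈ 0.190
Since p ≈ 0.190 > α = 0.025, fail to reject H0; the evidence is not statistically significant.

-1.340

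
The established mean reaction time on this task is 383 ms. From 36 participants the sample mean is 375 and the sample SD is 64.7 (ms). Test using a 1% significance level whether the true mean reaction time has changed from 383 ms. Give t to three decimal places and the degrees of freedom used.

t = -0.742, df = 35

H0: μ = 383; H1: μ ≠ 383 (one-sample t-test, two-sided).
t = (x̄ − μ₀)/(s/√n) = (375 − 383)/(64.7/√36) = -0.742
df = n − 1 = 35
Two-sided p-value ≈ 0.463
Since p ≈ 0.463 > α = 0.01, fail to reject H0; the evidence is not statistically significant.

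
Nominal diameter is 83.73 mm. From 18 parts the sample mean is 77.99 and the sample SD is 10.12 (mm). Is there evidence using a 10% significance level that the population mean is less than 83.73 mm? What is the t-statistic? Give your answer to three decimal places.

H0: μ = 83.73; H1: μ < 83.73 (one-sample t-test, left-tailed).
t = (x̄ − μ₀)/(s/√n) = (77.99 − 83.73)/(10.12/√18) = -2.406
df = n − 1 = 17
p-value = P(T ≤ -2.406) ≈ 0.0139
Since p ≈ 0.0139 < α = 0.1, reject H0; the evidence is statistically significant.

-2.406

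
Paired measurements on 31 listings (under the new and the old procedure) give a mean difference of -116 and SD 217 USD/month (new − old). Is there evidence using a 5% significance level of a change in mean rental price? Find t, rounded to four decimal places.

-2.9763

H0: μ_d = 0; H1: μ_d ≠ 0 (paired t-test on the differences, two-sided).
t = d̄/(s_d/√n) = -116/(217/√31) = -2.9763
df = n − 1 = 30
Two-sided p-value ≈ 0.0057
Since p ≈ 0.0057 < α = 0.05, reject H0; the evidence is statistically significant.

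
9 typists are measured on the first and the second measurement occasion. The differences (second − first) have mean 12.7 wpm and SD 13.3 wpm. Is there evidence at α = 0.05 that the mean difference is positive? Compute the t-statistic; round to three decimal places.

2.865

H0: μ_d = 0; H1: μ_d > 0 (paired t-test on the differences, right-tailed).
t = d̄/(s_d/√n) = 12.7/(13.3/√9) = 2.865
df = n − 1 = 8
p-value = P(T ≥ 2.865) ≈ 0.0105
Since p ≈ 0.0105 < α = 0.05, reject H0; the data support H1.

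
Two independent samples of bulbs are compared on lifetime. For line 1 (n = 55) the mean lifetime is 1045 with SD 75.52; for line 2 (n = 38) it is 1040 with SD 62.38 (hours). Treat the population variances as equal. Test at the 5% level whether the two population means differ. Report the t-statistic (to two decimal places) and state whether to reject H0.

Let group 1 = line 1, group 2 = line 2. H0: μ_1 = μ_2; H1: μ_1 ≠ μ_2 (two-sample pooled-variance t-test, two-sided).
s_p² = [(55−1)·75.52² + (38−1)·62.38²]/(55+38−2) = 4966.52
t = (1045 − 1040)/√[4966.52·(1/55 + 1/38)] = 0.34
df = n₁ + n₂ − 2 = 91
Two-sided p-value ≈ 0.737
Since p ≈ 0.737 > α = 0.05, fail to reject H0; the data do not provide sufficient evidence against H0.

t = 0.34; fail to reject H0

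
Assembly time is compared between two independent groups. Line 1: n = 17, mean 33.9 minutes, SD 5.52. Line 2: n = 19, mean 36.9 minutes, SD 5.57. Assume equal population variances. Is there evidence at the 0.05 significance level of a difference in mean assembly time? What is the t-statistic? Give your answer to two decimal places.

-1.62

Let group 1 = line 1, group 2 = line 2. H0: μ_1 = μ_2; H1: μ_1 ≠ μ_2 (two-sample pooled-variance t-test, two-sided).
s_p² = [(17−1)·5.52² + (19−1)·5.57²]/(17+19−2) = 30.764
t = (33.9 − 36.9)/√[30.764·(1/17 + 1/19)] = -1.62
df = n₁ + n₂ − 2 = 34
Two-sided p-value ≈ 0.1144
Since p ≈ 0.1144 > α = 0.05, fail to reject H0; the evidence is not statistically significant.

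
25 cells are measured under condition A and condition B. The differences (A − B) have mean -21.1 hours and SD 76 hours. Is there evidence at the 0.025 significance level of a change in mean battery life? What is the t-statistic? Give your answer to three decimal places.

-1.388

H0: μ_d = 0; H1: μ_d ≠ 0 (paired t-test on the differences, two-sided).
t = d̄/(s_d/√n) = -21.1/(76/√25) = -1.388
df = n − 1 = 24
Two-sided p-value ≈ 0.178
Since p ≈ 0.178 > α = 0.025, fail to reject H0; the data do not provide sufficient evidence against H0.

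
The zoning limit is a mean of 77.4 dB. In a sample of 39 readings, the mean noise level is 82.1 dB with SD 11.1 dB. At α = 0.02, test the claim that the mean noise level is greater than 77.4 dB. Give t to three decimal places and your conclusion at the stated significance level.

t = 2.644; reject H0

H0: μ = 77.4; H1: μ > 77.4 (one-sample t-test, right-tailed).
t = (x̄ − μ₀)/(s/√n) = (82.1 − 77.4)/(11.1/√39) = 2.644
df = n − 1 = 38
p-value = P(T ≥ 2.644) ≈ 0.0059
Since p ≈ 0.0059 < α = 0.02, reject H0; the evidence is statistically significant.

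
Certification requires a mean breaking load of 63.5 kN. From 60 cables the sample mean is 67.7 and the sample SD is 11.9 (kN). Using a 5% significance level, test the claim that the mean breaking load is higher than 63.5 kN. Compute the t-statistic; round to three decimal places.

H0: μ = 63.5; H1: μ > 63.5 (one-sample t-test, right-tailed).
t = (x̄ − μ₀)/(s/√n) = (67.7 − 63.5)/(11.9/√60) = 2.734
df = n − 1 = 59
p-value = P(T ≥ 2.734) ≈ 0.0041
Since p ≈ 0.0041 < α = 0.05, reject H0; the evidence is statistically significant.

2.734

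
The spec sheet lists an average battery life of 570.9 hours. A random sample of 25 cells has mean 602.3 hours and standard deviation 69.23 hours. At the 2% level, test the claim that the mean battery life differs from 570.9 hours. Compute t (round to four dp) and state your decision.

t = 2.2678; fail to reject H0

H0: μ = 570.9; H1: μ ≠ 570.9 (one-sample t-test, two-sided).
t = (x̄ − μ₀)/(s/√n) = (602.3 − 570.9)/(69.23/√25) = 2.2678
df = n − 1 = 24
Two-sided p-value ≈ 0.0326
Since p ≈ 0.0326 > α = 0.02, fail to reject H0; the evidence is not statistically significant.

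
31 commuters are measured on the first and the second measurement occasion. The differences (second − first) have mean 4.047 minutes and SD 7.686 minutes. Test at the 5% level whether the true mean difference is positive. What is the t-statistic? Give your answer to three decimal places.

2.932

H0: μ_d = 0; H1: μ_d > 0 (paired t-test on the differences, right-tailed).
t = d̄/(s_d/√n) = 4.047/(7.686/√31) = 2.932
df = n − 1 = 30
p-value = P(T ≥ 2.932) ≈ 0.0032
Since p ≈ 0.0032 < α = 0.05, reject H0; the data support H1.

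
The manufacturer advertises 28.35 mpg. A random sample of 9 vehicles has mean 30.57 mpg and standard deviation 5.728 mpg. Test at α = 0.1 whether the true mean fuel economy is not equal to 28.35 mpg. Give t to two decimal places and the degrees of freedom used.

t = 1.16, df = 8

H0: μ = 28.35; H1: μ ≠ 28.35 (one-sample t-test, two-sided).
t = (x̄ − μ₀)/(s/√n) = (30.57 − 28.35)/(5.728/√9) = 1.16
df = n − 1 = 8
Two-sided p-value ≈ 0.278
Since p ≈ 0.278 > α = 0.1, fail to reject H0; the evidence is not statistically significant.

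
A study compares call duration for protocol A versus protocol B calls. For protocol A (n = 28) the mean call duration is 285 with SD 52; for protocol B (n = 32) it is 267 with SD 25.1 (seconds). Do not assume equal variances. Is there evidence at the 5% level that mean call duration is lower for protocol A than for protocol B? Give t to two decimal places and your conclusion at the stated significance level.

Let group 1 = protocol A, group 2 = protocol B. H0: μ_1 = μ_2; H1: μ_1 < μ_2 (Welch's two-sample t-test, left-tailed).
t = (x̄_1 − x̄_2)/√(s_1²/n_1 + s_2²/n_2) = (285 − 267)/√(52²/28 + 25.1²/32) = 1.67
Welch–Satterthwaite df ≈ 37.76
p-value = P(T ≤ 1.67) ≈ 0.9483
Since p ≈ 0.9483 > α = 0.05, fail to reject H0; the data do not provide sufficient evidence against H0.

t = 1.67; fail to reject H0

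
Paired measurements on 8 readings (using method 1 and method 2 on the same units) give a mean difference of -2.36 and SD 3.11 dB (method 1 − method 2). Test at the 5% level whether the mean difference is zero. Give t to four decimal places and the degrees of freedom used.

t = -2.1463, df = 7

H0: μ_d = 0; H1: μ_d ≠ 0 (paired t-test on the differences, two-sided).
t = d̄/(s_d/√n) = -2.36/(3.11/√8) = -2.1463
df = n − 1 = 7
Two-sided p-value ≈ 0.069
Since p ≈ 0.069 > α = 0.05, fail to reject H0; the evidence is not statistically significant.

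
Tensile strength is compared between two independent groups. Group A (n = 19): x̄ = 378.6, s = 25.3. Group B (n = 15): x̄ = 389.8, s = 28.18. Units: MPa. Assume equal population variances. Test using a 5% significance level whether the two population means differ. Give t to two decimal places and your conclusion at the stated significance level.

t = -1.22; fail to reject H0

Let group 1 = group A, group 2 = group B. H0: μ_1 = μ_2; H1: μ_1 ≠ μ_2 (two-sample pooled-variance t-test, two-sided).
s_p² = [(19−1)·25.3² + (15−1)·28.18²]/(19+15−2) = 707.475
t = (378.6 − 389.8)/√[707.475·(1/19 + 1/15)] = -1.22
df = n₁ + n₂ − 2 = 32
Two-sided p-value ≈ 0.232
Since p ≈ 0.232 > α = 0.05, fail to reject H0; the data do not provide sufficient evidence against H0.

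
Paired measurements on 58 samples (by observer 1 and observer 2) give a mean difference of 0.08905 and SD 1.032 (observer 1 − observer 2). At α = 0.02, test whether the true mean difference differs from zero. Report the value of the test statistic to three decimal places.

H0: μ_d = 0; H1: μ_d ≠ 0 (paired t-test on the differences, two-sided).
t = d̄/(s_d/√n) = 0.08905/(1.032/√58) = 0.657
df = n − 1 = 57
Two-sided p-value ≈ 0.514
Since p ≈ 0.514 > α = 0.02, fail to reject H0; the data do not provide sufficient evidence against H0.

0.657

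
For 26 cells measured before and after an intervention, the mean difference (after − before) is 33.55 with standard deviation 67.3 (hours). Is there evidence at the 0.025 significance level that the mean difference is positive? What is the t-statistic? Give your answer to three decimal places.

2.542

H0: μ_d = 0; H1: μ_d > 0 (paired t-test on the differences, right-tailed).
t = d̄/(s_d/√n) = 33.55/(67.3/√26) = 2.542
df = n − 1 = 25
p-value = P(T ≥ 2.542) ≈ 0.0088
Since p ≈ 0.0088 < α = 0.025, reject H0; the data support H1.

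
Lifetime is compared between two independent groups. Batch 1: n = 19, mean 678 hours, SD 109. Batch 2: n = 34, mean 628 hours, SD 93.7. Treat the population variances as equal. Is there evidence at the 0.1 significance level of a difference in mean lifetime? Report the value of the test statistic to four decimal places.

Let group 1 = batch 1, group 2 = batch 2. H0: μ_1 = μ_2; H1: μ_1 ≠ μ_2 (two-sample pooled-variance t-test, two-sided).
s_p² = [(19−1)·109² + (34−1)·93.7²]/(19+34−2) = 9874.27
t = (678 − 628)/√[9874.27·(1/19 + 1/34)] = 1.7567
df = n₁ + n₂ − 2 = 51
Two-sided p-value ≈ 0.085
Since p ≈ 0.085 < α = 0.1, reject H0; the evidence is statistically significant.

1.7567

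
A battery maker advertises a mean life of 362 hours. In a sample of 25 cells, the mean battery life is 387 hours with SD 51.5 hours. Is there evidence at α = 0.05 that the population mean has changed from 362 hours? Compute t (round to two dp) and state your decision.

t = 2.43; reject H0

H0: μ = 362; H1: μ ≠ 362 (one-sample t-test, two-sided).
t = (x̄ − μ₀)/(s/√n) = (387 − 362)/(51.5/√25) = 2.43
df = n − 1 = 24
Two-sided p-value ≈ 0.023
Since p ≈ 0.023 < α = 0.05, reject H0; the evidence is statistically significant.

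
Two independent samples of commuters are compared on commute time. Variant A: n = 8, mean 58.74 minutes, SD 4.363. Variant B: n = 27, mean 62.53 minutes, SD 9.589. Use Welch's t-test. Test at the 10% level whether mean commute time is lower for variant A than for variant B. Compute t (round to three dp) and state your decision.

Let group 1 = variant A, group 2 = variant B. H0: μ_1 = μ_2; H1: μ_1 < μ_2 (Welch's two-sample t-test, left-tailed).
t = (x̄_1 − x̄_2)/√(s_1²/n_1 + s_2²/n_2) = (58.74 − 62.53)/√(4.363²/8 + 9.589²/27) = -1.576
Welch–Satterthwaite df ≈ 26.67
p-value = P(T ≤ -1.576) ≈ 0.0634
Since p ≈ 0.0634 < α = 0.1, reject H0; the evidence is statistically significant.

t = -1.576; reject H0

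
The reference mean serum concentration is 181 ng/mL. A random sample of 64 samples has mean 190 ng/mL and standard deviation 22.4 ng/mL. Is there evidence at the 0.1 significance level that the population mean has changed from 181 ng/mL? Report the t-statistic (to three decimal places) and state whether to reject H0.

H0: μ = 181; H1: μ ≠ 181 (one-sample t-test, two-sided).
t = (x̄ − μ₀)/(s/√n) = (190 − 181)/(22.4/√64) = 3.214
df = n − 1 = 63
Two-sided p-value ≈ 0.0021
Since p ≈ 0.0021 < α = 0.1, reject H0; the evidence is statistically significant.

t = 3.214; reject H0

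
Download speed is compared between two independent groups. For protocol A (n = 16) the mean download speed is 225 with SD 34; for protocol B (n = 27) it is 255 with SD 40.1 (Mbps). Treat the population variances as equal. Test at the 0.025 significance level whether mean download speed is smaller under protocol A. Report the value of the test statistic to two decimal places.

-2.50

Let group 1 = protocol A, group 2 = protocol B. H0: μ_1 = μ_2; H1: μ_1 < μ_2 (two-sample pooled-variance t-test, left-tailed).
s_p² = [(16−1)·34² + (27−1)·40.1²]/(16+27−2) = 1442.64
t = (225 − 255)/√[1442.64·(1/16 + 1/27)] = -2.50
df = n₁ + n₂ − 2 = 41
p-value = P(T ≤ -2.50) ≈ 0.008
Since p ≈ 0.008 < α = 0.025, reject H0; the evidence is statistically significant.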